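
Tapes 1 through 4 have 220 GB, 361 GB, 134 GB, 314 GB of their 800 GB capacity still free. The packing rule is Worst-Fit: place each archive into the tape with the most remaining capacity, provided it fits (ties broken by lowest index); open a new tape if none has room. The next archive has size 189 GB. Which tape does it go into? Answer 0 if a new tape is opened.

Tapes with room: tape 1 (220 GB), tape 2 (361 GB), tape 4 (314 GB).
Most room is tape 2 with 361 GB free.

2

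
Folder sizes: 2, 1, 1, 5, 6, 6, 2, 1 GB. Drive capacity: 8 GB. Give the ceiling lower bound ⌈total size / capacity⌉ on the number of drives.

Total size = 2 + 1 + 1 + 5 + 6 + 6 + 2 + 1 = 24 GB.
⌈24 / 8⌉ = 3.

3 drives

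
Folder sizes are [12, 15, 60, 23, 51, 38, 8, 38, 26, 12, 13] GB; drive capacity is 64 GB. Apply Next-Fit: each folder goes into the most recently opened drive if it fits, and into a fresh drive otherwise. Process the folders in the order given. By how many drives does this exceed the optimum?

Next-Fit: [12,15] [60] [23] [51] [38,8] [38,26] [12,13] → 7 drives.
Total size 296 GB; any packing needs at least ⌈296/64⌉ = 5 drives.
An optimal packing achieves that bound: [60] [51,13] [38,26] [38,23] [15,12,12,8] → 5 drives.
Excess: 7 − 5 = 2.

2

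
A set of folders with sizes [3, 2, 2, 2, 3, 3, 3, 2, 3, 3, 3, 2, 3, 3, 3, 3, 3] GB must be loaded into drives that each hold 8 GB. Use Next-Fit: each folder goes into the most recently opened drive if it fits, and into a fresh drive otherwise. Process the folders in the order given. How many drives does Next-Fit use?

Put 3 GB in drive 1; 5 GB remain.
Put 2 GB in drive 1; 3 GB remain.
Put 2 GB in drive 1; 1 GB remain.
Put 2 GB in drive 2; 6 GB remain.
Put 3 GB in drive 2; 3 GB remain.
Put 3 GB in drive 2; 0 GB remain.
Put 3 GB in drive 3; 5 GB remain.
Put 2 GB in drive 3; 3 GB remain.
Put 3 GB in drive 3; 0 GB remain.
Put 3 GB in drive 4; 5 GB remain.
Put 3 GB in drive 4; 2 GB remain.
Put 2 GB in drive 4; 0 GB remain.
Put 3 GB in drive 5; 5 GB remain.
Put 3 GB in drive 5; 2 GB remain.
Put 3 GB in drive 6; 5 GB remain.
Put 3 GB in drive 6; 2 GB remain.
Put 3 GB in drive 7; 5 GB remain.
Final drives: [3,2,2] [2,3,3] [3,2,3] [3,3,2] [3,3] [3,3] [3].

7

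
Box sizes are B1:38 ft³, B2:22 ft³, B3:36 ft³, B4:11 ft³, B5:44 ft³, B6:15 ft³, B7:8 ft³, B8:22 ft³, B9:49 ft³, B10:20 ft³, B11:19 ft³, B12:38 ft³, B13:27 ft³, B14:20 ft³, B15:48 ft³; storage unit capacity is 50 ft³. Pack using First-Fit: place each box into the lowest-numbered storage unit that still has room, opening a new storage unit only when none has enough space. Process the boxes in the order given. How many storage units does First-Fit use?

10

storage unit 1: place B1 (38 ft³), 12 ft³ left
storage unit 2: place B2 (22 ft³), 28 ft³ left
storage unit 3: place B3 (36 ft³), 14 ft³ left
storage unit 1: place B4 (11 ft³), 1 ft³ left
storage unit 4: place B5 (44 ft³), 6 ft³ left
storage unit 2: place B6 (15 ft³), 13 ft³ left
storage unit 2: place B7 (8 ft³), 5 ft³ left
storage unit 5: place B8 (22 ft³), 28 ft³ left
storage unit 6: place B9 (49 ft³), 1 ft³ left
storage unit 5: place B10 (20 ft³), 8 ft³ left
storage unit 7: place B11 (19 ft³), 31 ft³ left
storage unit 8: place B12 (38 ft³), 12 ft³ left
storage unit 7: place B13 (27 ft³), 4 ft³ left
storage unit 9: place B14 (20 ft³), 30 ft³ left
storage unit 10: place B15 (48 ft³), 2 ft³ left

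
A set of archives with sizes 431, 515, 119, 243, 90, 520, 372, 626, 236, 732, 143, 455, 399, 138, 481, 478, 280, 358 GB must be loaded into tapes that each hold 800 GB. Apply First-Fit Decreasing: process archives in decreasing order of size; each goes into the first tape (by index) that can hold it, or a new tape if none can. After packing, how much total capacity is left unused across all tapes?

584

Sorted descending: 732, 626, 520, 515, 481, 478, 455, 431, 399, 372, 358, 280, 243, 236, 143, 138, 119, 90.
tape 1: place 732 GB, 68 GB left
tape 2: place 626 GB, 174 GB left
tape 3: place 520 GB, 280 GB left
tape 4: place 515 GB, 285 GB left
tape 5: place 481 GB, 319 GB left
tape 6: place 478 GB, 322 GB left
tape 7: place 455 GB, 345 GB left
tape 8: place 431 GB, 369 GB left
tape 9: place 399 GB, 401 GB left
tape 9: place 372 GB, 29 GB left
tape 8: place 358 GB, 11 GB left
tape 3: place 280 GB, 0 GB left
tape 4: place 243 GB, 42 GB left
tape 5: place 236 GB, 83 GB left
tape 2: place 143 GB, 31 GB left
tape 6: place 138 GB, 184 GB left
tape 6: place 119 GB, 65 GB left
tape 7: place 90 GB, 255 GB left
9 tapes × 800 GB = 7200 GB; used 6616 GB; unused 584 GB.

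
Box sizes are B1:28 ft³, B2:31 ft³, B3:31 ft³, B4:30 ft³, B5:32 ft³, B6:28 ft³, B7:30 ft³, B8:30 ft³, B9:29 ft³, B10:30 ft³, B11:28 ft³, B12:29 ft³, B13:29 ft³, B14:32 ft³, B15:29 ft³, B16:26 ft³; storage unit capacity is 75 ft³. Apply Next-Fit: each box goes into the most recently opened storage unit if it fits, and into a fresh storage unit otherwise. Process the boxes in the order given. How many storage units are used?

8 storage units

Put B1 (28 ft³) in storage unit 1; 47 ft³ remain.
Put B2 (31 ft³) in storage unit 1; 16 ft³ remain.
Put B3 (31 ft³) in storage unit 2; 44 ft³ remain.
Put B4 (30 ft³) in storage unit 2; 14 ft³ remain.
Put B5 (32 ft³) in storage unit 3; 43 ft³ remain.
Put B6 (28 ft³) in storage unit 3; 15 ft³ remain.
Put B7 (30 ft³) in storage unit 4; 45 ft³ remain.
Put B8 (30 ft³) in storage unit 4; 15 ft³ remain.
Put B9 (29 ft³) in storage unit 5; 46 ft³ remain.
Put B10 (30 ft³) in storage unit 5; 16 ft³ remain.
Put B11 (28 ft³) in storage unit 6; 47 ft³ remain.
Put B12 (29 ft³) in storage unit 6; 18 ft³ remain.
Put B13 (29 ft³) in storage unit 7; 46 ft³ remain.
Put B14 (32 ft³) in storage unit 7; 14 ft³ remain.
Put B15 (29 ft³) in storage unit 8; 46 ft³ remain.
Put B16 (26 ft³) in storage unit 8; 20 ft³ remain.
Final storage units: [28,31] [31,30] [32,28] [30,30] [29,30] [28,29] [29,32] [29,26].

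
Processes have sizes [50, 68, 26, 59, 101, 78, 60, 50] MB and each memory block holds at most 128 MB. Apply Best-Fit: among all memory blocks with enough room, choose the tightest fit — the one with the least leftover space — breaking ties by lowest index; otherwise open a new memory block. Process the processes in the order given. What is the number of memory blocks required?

50 MB → memory block 1 (remaining 78 MB)
68 MB → memory block 1 (remaining 10 MB)
26 MB → memory block 2 (remaining 102 MB)
59 MB → memory block 2 (remaining 43 MB)
101 MB → memory block 3 (remaining 27 MB)
78 MB → memory block 4 (remaining 50 MB)
60 MB → memory block 5 (remaining 68 MB)
50 MB → memory block 4 (remaining 0 MB)

5 memory blocks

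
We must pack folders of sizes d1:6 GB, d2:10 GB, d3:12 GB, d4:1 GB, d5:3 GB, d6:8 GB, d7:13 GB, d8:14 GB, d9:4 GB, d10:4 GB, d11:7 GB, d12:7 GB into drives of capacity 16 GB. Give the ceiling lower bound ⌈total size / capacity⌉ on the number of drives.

Total size = 6 + 10 + 12 + 1 + 3 + 8 + 13 + 14 + 4 + 4 + 7 + 7 = 89 GB.
⌈89 / 16⌉ = 6.

6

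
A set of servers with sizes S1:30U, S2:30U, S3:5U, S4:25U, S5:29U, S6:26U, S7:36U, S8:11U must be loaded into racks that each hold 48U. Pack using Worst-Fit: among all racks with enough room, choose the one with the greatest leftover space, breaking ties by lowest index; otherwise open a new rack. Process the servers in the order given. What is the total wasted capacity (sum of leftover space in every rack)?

96

S1 (30U) → rack 1 (remaining 18U)
S2 (30U) → rack 2 (remaining 18U)
S3 (5U) → rack 1 (remaining 13U)
S4 (25U) → rack 3 (remaining 23U)
S5 (29U) → rack 4 (remaining 19U)
S6 (26U) → rack 5 (remaining 22U)
S7 (36U) → rack 6 (remaining 12U)
S8 (11U) → rack 3 (remaining 12U)
6 racks × 48U = 288U; used 192U; unused 96U.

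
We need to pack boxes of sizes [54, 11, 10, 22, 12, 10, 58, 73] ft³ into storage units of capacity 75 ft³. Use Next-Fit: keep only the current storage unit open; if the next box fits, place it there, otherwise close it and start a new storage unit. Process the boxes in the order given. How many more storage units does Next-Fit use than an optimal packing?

Next-Fit: [54,11,10] [22,12,10] [58] [73] → 4 storage units.
Total size 250 ft³; any packing needs at least ⌈250/75⌉ = 4 storage units.
So 4 is already optimal.

0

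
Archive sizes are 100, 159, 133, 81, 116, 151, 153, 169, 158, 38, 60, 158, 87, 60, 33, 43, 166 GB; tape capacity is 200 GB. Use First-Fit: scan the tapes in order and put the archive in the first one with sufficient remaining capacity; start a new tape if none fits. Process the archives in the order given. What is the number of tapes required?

11

100 GB → tape 1 (remaining 100 GB)
159 GB → tape 2 (remaining 41 GB)
133 GB → tape 3 (remaining 67 GB)
81 GB → tape 1 (remaining 19 GB)
116 GB → tape 4 (remaining 84 GB)
151 GB → tape 5 (remaining 49 GB)
153 GB → tape 6 (remaining 47 GB)
169 GB → tape 7 (remaining 31 GB)
158 GB → tape 8 (remaining 42 GB)
38 GB → tape 2 (remaining 3 GB)
60 GB → tape 3 (remaining 7 GB)
158 GB → tape 9 (remaining 42 GB)
87 GB → tape 10 (remaining 113 GB)
60 GB → tape 4 (remaining 24 GB)
33 GB → tape 5 (remaining 16 GB)
43 GB → tape 6 (remaining 4 GB)
166 GB → tape 11 (remaining 34 GB)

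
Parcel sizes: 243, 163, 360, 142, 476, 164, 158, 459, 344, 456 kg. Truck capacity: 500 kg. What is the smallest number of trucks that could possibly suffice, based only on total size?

6 trucks

Total size = 243 + 163 + 360 + 142 + 476 + 164 + 158 + 459 + 344 + 456 = 2965 kg.
⌈2965 / 500⌉ = 6.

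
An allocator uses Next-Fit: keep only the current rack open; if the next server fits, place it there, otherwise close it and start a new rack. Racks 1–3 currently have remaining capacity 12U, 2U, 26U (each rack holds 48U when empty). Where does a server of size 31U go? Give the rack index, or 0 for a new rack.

Next-Fit only looks at rack 3, which has 26U free.
31U does not fit, so a new rack is opened.

0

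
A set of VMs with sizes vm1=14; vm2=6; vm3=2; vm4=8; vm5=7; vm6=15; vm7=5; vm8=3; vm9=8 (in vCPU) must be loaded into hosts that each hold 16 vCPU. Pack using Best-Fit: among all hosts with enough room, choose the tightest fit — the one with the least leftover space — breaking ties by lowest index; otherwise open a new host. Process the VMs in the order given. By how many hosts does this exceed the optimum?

0

Best-Fit: [14,2] [6,8] [7,5,3] [15] [8] → 5 hosts.
Total size 68 vCPU; any packing needs at least ⌈68/16⌉ = 5 hosts.
So 5 is already optimal.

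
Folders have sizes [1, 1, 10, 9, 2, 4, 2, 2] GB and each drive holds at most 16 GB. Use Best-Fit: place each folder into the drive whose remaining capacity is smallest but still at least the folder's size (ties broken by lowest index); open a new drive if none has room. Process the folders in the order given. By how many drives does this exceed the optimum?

Best-Fit: [1,1,10,2,2] [9,4,2] → 2 drives.
Total size 31 GB; any packing needs at least ⌈31/16⌉ = 2 drives.
So 2 is already optimal.

0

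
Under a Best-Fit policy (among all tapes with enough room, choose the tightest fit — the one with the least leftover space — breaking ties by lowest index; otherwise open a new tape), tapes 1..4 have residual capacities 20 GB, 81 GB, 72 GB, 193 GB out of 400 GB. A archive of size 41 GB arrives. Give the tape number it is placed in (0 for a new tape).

Tapes with room: tape 2 (81 GB), tape 3 (72 GB), tape 4 (193 GB).
Tightest fit is tape 3 with 72 GB free.

3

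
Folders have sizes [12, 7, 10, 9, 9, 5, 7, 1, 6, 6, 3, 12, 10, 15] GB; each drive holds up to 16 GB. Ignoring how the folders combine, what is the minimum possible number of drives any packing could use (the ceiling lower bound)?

Total size = 12 + 7 + 10 + 9 + 9 + 5 + 7 + 1 + 6 + 6 + 3 + 12 + 10 + 15 = 112 GB.
⌈112 / 16⌉ = 7.

7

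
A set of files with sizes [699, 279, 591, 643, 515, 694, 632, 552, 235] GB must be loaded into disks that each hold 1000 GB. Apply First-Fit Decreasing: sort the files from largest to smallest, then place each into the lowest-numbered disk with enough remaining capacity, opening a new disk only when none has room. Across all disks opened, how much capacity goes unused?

2160

Sorted descending: 699, 694, 643, 632, 591, 552, 515, 279, 235.
disk 1: place 699 GB, 301 GB left
disk 2: place 694 GB, 306 GB left
disk 3: place 643 GB, 357 GB left
disk 4: place 632 GB, 368 GB left
disk 5: place 591 GB, 409 GB left
disk 6: place 552 GB, 448 GB left
disk 7: place 515 GB, 485 GB left
disk 1: place 279 GB, 22 GB left
disk 2: place 235 GB, 71 GB left
7 disks × 1000 GB = 7000 GB; used 4840 GB; unused 2160 GB.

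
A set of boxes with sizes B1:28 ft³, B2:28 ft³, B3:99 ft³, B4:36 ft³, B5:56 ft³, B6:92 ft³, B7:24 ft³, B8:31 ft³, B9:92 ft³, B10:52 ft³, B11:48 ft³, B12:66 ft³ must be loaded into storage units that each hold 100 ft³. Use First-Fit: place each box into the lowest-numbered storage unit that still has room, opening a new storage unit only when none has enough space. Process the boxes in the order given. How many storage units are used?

8

storage unit 1: place B1 (28 ft³), 72 ft³ left
storage unit 1: place B2 (28 ft³), 44 ft³ left
storage unit 2: place B3 (99 ft³), 1 ft³ left
storage unit 1: place B4 (36 ft³), 8 ft³ left
storage unit 3: place B5 (56 ft³), 44 ft³ left
storage unit 4: place B6 (92 ft³), 8 ft³ left
storage unit 3: place B7 (24 ft³), 20 ft³ left
storage unit 5: place B8 (31 ft³), 69 ft³ left
storage unit 6: place B9 (92 ft³), 8 ft³ left
storage unit 5: place B10 (52 ft³), 17 ft³ left
storage unit 7: place B11 (48 ft³), 52 ft³ left
storage unit 8: place B12 (66 ft³), 34 ft³ left
Final storage units: [28,28,36] [99] [56,24] [92] [31,52] [92] [48] [66].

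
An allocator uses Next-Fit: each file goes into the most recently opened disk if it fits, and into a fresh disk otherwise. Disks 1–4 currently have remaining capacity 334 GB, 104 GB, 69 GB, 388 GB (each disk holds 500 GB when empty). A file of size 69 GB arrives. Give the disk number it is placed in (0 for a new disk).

4

Next-Fit only looks at disk 4, which has 388 GB free.
69 GB fits there.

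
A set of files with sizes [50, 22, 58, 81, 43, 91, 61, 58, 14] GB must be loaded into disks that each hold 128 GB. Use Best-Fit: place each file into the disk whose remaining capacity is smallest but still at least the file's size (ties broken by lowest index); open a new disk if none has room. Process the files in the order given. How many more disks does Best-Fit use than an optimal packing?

1

Best-Fit: [50,22] [58,61] [81,43] [91,14] [58] → 5 disks.
Total size 478 GB; any packing needs at least ⌈478/128⌉ = 4 disks.
An optimal packing achieves that bound: [91,22,14] [81,43] [61,58] [58,50] → 4 disks.
Excess: 5 − 4 = 1.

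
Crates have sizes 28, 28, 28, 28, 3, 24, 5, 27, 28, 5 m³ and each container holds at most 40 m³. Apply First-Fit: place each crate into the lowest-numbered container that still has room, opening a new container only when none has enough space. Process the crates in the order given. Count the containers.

7 containers

container 1: place 28 m³, 12 m³ left
container 2: place 28 m³, 12 m³ left
container 3: place 28 m³, 12 m³ left
container 4: place 28 m³, 12 m³ left
container 1: place 3 m³, 9 m³ left
container 5: place 24 m³, 16 m³ left
container 1: place 5 m³, 4 m³ left
container 6: place 27 m³, 13 m³ left
container 7: place 28 m³, 12 m³ left
container 2: place 5 m³, 7 m³ left
Final containers: [28,3,5] [28,5] [28] [28] [24] [27] [28].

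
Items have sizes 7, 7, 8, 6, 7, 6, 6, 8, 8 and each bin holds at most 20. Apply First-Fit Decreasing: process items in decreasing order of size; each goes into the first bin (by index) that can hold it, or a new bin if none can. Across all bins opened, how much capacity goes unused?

Sorted descending: 8, 8, 8, 7, 7, 7, 6, 6, 6.
Put 8 in bin 1; 12 remain.
Put 8 in bin 1; 4 remain.
Put 8 in bin 2; 12 remain.
Put 7 in bin 2; 5 remain.
Put 7 in bin 3; 13 remain.
Put 7 in bin 3; 6 remain.
Put 6 in bin 3; 0 remain.
Put 6 in bin 4; 14 remain.
Put 6 in bin 4; 8 remain.
4 bins × 20 = 80; used 63; unused 17.

17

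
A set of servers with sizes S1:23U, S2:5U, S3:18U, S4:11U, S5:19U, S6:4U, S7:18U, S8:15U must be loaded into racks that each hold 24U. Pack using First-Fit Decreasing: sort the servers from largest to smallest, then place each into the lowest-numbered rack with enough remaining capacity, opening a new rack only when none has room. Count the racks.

6

Sorted descending: 23, 19, 18, 18, 15, 11, 5, 4.
Put 23U in rack 1; 1U remain.
Put 19U in rack 2; 5U remain.
Put 18U in rack 3; 6U remain.
Put 18U in rack 4; 6U remain.
Put 15U in rack 5; 9U remain.
Put 11U in rack 6; 13U remain.
Put 5U in rack 2; 0U remain.
Put 4U in rack 3; 2U remain.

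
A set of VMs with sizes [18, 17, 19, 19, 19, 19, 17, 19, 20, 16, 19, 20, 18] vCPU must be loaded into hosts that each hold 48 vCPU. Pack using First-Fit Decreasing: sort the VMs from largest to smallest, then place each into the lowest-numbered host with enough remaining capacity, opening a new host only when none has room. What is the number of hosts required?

Sorted descending: 20, 20, 19, 19, 19, 19, 19, 19, 18, 18, 17, 17, 16.
Put 20 vCPU in host 1; 28 vCPU remain.
Put 20 vCPU in host 1; 8 vCPU remain.
Put 19 vCPU in host 2; 29 vCPU remain.
Put 19 vCPU in host 2; 10 vCPU remain.
Put 19 vCPU in host 3; 29 vCPU remain.
Put 19 vCPU in host 3; 10 vCPU remain.
Put 19 vCPU in host 4; 29 vCPU remain.
Put 19 vCPU in host 4; 10 vCPU remain.
Put 18 vCPU in host 5; 30 vCPU remain.
Put 18 vCPU in host 5; 12 vCPU remain.
Put 17 vCPU in host 6; 31 vCPU remain.
Put 17 vCPU in host 6; 14 vCPU remain.
Put 16 vCPU in host 7; 32 vCPU remain.
Final hosts: [20,20] [19,19] [19,19] [19,19] [18,18] [17,17] [16].

7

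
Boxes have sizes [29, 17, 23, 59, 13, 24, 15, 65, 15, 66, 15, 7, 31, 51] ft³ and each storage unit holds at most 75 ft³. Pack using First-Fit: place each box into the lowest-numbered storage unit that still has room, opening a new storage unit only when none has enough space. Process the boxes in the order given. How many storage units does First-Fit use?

7

29 ft³ → storage unit 1 (remaining 46 ft³)
17 ft³ → storage unit 1 (remaining 29 ft³)
23 ft³ → storage unit 1 (remaining 6 ft³)
59 ft³ → storage unit 2 (remaining 16 ft³)
13 ft³ → storage unit 2 (remaining 3 ft³)
24 ft³ → storage unit 3 (remaining 51 ft³)
15 ft³ → storage unit 3 (remaining 36 ft³)
65 ft³ → storage unit 4 (remaining 10 ft³)
15 ft³ → storage unit 3 (remaining 21 ft³)
66 ft³ → storage unit 5 (remaining 9 ft³)
15 ft³ → storage unit 3 (remaining 6 ft³)
7 ft³ → storage unit 4 (remaining 3 ft³)
31 ft³ → storage unit 6 (remaining 44 ft³)
51 ft³ → storage unit 7 (remaining 24 ft³)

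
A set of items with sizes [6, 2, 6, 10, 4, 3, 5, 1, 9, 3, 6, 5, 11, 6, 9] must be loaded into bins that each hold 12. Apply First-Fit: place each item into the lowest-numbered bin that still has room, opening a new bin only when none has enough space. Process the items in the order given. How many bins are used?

Put 6 in bin 1; 6 remain.
Put 2 in bin 1; 4 remain.
Put 6 in bin 2; 6 remain.
Put 10 in bin 3; 2 remain.
Put 4 in bin 1; 0 remain.
Put 3 in bin 2; 3 remain.
Put 5 in bin 4; 7 remain.
Put 1 in bin 2; 2 remain.
Put 9 in bin 5; 3 remain.
Put 3 in bin 4; 4 remain.
Put 6 in bin 6; 6 remain.
Put 5 in bin 6; 1 remain.
Put 11 in bin 7; 1 remain.
Put 6 in bin 8; 6 remain.
Put 9 in bin 9; 3 remain.

9 bins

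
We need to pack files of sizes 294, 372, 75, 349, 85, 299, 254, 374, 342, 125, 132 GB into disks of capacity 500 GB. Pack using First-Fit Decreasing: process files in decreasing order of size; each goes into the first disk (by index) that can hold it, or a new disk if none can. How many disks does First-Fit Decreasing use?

Sorted descending: 374, 372, 349, 342, 299, 294, 254, 132, 125, 85, 75.
Put 374 GB in disk 1; 126 GB remain.
Put 372 GB in disk 2; 128 GB remain.
Put 349 GB in disk 3; 151 GB remain.
Put 342 GB in disk 4; 158 GB remain.
Put 299 GB in disk 5; 201 GB remain.
Put 294 GB in disk 6; 206 GB remain.
Put 254 GB in disk 7; 246 GB remain.
Put 132 GB in disk 3; 19 GB remain.
Put 125 GB in disk 1; 1 GB remain.
Put 85 GB in disk 2; 43 GB remain.
Put 75 GB in disk 4; 83 GB remain.
Final disks: [374,125] [372,85] [349,132] [342,75] [299] [294] [254].

7 disks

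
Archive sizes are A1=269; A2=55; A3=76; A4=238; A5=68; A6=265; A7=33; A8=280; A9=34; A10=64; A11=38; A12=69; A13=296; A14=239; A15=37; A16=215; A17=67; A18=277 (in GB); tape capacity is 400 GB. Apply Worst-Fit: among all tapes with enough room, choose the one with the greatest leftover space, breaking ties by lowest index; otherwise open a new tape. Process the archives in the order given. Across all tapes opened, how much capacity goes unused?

580

tape 1: place A1 (269 GB), 131 GB left
tape 1: place A2 (55 GB), 76 GB left
tape 1: place A3 (76 GB), 0 GB left
tape 2: place A4 (238 GB), 162 GB left
tape 2: place A5 (68 GB), 94 GB left
tape 3: place A6 (265 GB), 135 GB left
tape 3: place A7 (33 GB), 102 GB left
tape 4: place A8 (280 GB), 120 GB left
tape 4: place A9 (34 GB), 86 GB left
tape 3: place A10 (64 GB), 38 GB left
tape 2: place A11 (38 GB), 56 GB left
tape 4: place A12 (69 GB), 17 GB left
tape 5: place A13 (296 GB), 104 GB left
tape 6: place A14 (239 GB), 161 GB left
tape 6: place A15 (37 GB), 124 GB left
tape 7: place A16 (215 GB), 185 GB left
tape 7: place A17 (67 GB), 118 GB left
tape 8: place A18 (277 GB), 123 GB left
8 tapes × 400 GB = 3200 GB; used 2620 GB; unused 580 GB.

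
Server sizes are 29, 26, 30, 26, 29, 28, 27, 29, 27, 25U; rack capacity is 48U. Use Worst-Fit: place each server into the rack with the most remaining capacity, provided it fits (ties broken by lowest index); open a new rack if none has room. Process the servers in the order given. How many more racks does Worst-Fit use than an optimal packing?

Worst-Fit: [29] [26] [30] [26] [29] [28] [27] [29] [27] [25] → 10 racks.
10 servers exceed 24U (half the capacity), and no two of those can share a rack, so at least 10 racks are needed.
So 10 is already optimal.

0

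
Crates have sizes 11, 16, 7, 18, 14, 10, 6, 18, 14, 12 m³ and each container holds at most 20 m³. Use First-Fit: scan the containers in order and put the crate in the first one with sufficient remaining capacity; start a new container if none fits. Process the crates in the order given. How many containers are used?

container 1: place 11 m³, 9 m³ left
container 2: place 16 m³, 4 m³ left
container 1: place 7 m³, 2 m³ left
container 3: place 18 m³, 2 m³ left
container 4: place 14 m³, 6 m³ left
container 5: place 10 m³, 10 m³ left
container 4: place 6 m³, 0 m³ left
container 6: place 18 m³, 2 m³ left
container 7: place 14 m³, 6 m³ left
container 8: place 12 m³, 8 m³ left

8 containers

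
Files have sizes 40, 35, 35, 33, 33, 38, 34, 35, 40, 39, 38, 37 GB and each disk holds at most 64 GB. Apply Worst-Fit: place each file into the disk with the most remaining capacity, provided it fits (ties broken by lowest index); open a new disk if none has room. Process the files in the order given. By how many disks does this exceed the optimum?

Worst-Fit: [40] [35] [35] [33] [33] [38] [34] [35] [40] [39] [38] [37] → 12 disks.
12 files exceed 32 GB (half the capacity), and no two of those can share a disk, so at least 12 disks are needed.
So 12 is already optimal.

0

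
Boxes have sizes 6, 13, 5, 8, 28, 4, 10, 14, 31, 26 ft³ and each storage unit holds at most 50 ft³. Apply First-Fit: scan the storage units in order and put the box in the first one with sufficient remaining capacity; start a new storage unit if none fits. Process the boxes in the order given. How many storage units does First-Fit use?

6 ft³ → storage unit 1 (remaining 44 ft³)
13 ft³ → storage unit 1 (remaining 31 ft³)
5 ft³ → storage unit 1 (remaining 26 ft³)
8 ft³ → storage unit 1 (remaining 18 ft³)
28 ft³ → storage unit 2 (remaining 22 ft³)
4 ft³ → storage unit 1 (remaining 14 ft³)
10 ft³ → storage unit 1 (remaining 4 ft³)
14 ft³ → storage unit 2 (remaining 8 ft³)
31 ft³ → storage unit 3 (remaining 19 ft³)
26 ft³ → storage unit 4 (remaining 24 ft³)
Final storage units: [6,13,5,8,4,10] [28,14] [31] [26].

4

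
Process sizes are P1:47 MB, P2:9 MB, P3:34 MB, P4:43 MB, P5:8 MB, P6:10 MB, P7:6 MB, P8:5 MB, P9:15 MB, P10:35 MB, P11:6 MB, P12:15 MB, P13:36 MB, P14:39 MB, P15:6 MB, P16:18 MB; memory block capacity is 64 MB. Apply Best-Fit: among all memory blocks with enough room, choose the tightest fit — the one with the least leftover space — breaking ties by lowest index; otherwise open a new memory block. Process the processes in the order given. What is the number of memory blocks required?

Put P1 (47 MB) in memory block 1; 17 MB remain.
Put P2 (9 MB) in memory block 1; 8 MB remain.
Put P3 (34 MB) in memory block 2; 30 MB remain.
Put P4 (43 MB) in memory block 3; 21 MB remain.
Put P5 (8 MB) in memory block 1; 0 MB remain.
Put P6 (10 MB) in memory block 3; 11 MB remain.
Put P7 (6 MB) in memory block 3; 5 MB remain.
Put P8 (5 MB) in memory block 3; 0 MB remain.
Put P9 (15 MB) in memory block 2; 15 MB remain.
Put P10 (35 MB) in memory block 4; 29 MB remain.
Put P11 (6 MB) in memory block 2; 9 MB remain.
Put P12 (15 MB) in memory block 4; 14 MB remain.
Put P13 (36 MB) in memory block 5; 28 MB remain.
Put P14 (39 MB) in memory block 6; 25 MB remain.
Put P15 (6 MB) in memory block 2; 3 MB remain.
Put P16 (18 MB) in memory block 6; 7 MB remain.

6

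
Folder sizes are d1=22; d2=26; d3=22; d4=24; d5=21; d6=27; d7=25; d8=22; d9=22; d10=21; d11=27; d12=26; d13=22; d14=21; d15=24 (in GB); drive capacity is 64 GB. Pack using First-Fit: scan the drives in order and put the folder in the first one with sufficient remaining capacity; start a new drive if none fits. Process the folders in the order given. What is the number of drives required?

Put d1 (22 GB) in drive 1; 42 GB remain.
Put d2 (26 GB) in drive 1; 16 GB remain.
Put d3 (22 GB) in drive 2; 42 GB remain.
Put d4 (24 GB) in drive 2; 18 GB remain.
Put d5 (21 GB) in drive 3; 43 GB remain.
Put d6 (27 GB) in drive 3; 16 GB remain.
Put d7 (25 GB) in drive 4; 39 GB remain.
Put d8 (22 GB) in drive 4; 17 GB remain.
Put d9 (22 GB) in drive 5; 42 GB remain.
Put d10 (21 GB) in drive 5; 21 GB remain.
Put d11 (27 GB) in drive 6; 37 GB remain.
Put d12 (26 GB) in drive 6; 11 GB remain.
Put d13 (22 GB) in drive 7; 42 GB remain.
Put d14 (21 GB) in drive 5; 0 GB remain.
Put d15 (24 GB) in drive 7; 18 GB remain.

7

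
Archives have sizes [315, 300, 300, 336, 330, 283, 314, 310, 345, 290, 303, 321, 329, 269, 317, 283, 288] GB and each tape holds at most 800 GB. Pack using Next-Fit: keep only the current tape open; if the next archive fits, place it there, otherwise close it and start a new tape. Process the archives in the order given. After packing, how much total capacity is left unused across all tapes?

1967

tape 1: place 315 GB, 485 GB left
tape 1: place 300 GB, 185 GB left
tape 2: place 300 GB, 500 GB left
tape 2: place 336 GB, 164 GB left
tape 3: place 330 GB, 470 GB left
tape 3: place 283 GB, 187 GB left
tape 4: place 314 GB, 486 GB left
tape 4: place 310 GB, 176 GB left
tape 5: place 345 GB, 455 GB left
tape 5: place 290 GB, 165 GB left
tape 6: place 303 GB, 497 GB left
tape 6: place 321 GB, 176 GB left
tape 7: place 329 GB, 471 GB left
tape 7: place 269 GB, 202 GB left
tape 8: place 317 GB, 483 GB left
tape 8: place 283 GB, 200 GB left
tape 9: place 288 GB, 512 GB left
9 tapes × 800 GB = 7200 GB; used 5233 GB; unused 1967 GB.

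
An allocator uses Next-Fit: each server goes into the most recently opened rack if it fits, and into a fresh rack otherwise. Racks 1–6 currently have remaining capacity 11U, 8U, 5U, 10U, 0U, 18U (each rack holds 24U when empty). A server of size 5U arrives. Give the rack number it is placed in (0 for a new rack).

6

Next-Fit only looks at rack 6, which has 18U free.
5U fits there.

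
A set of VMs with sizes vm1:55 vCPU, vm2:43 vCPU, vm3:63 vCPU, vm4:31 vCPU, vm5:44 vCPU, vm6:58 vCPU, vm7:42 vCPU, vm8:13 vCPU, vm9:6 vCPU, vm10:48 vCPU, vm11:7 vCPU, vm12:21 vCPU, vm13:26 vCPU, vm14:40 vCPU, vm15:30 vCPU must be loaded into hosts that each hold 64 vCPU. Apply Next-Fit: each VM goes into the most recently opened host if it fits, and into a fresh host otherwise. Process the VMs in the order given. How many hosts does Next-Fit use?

11

vm1 (55 vCPU) → host 1 (remaining 9 vCPU)
vm2 (43 vCPU) → host 2 (remaining 21 vCPU)
vm3 (63 vCPU) → host 3 (remaining 1 vCPU)
vm4 (31 vCPU) → host 4 (remaining 33 vCPU)
vm5 (44 vCPU) → host 5 (remaining 20 vCPU)
vm6 (58 vCPU) → host 6 (remaining 6 vCPU)
vm7 (42 vCPU) → host 7 (remaining 22 vCPU)
vm8 (13 vCPU) → host 7 (remaining 9 vCPU)
vm9 (6 vCPU) → host 7 (remaining 3 vCPU)
vm10 (48 vCPU) → host 8 (remaining 16 vCPU)
vm11 (7 vCPU) → host 8 (remaining 9 vCPU)
vm12 (21 vCPU) → host 9 (remaining 43 vCPU)
vm13 (26 vCPU) → host 9 (remaining 17 vCPU)
vm14 (40 vCPU) → host 10 (remaining 24 vCPU)
vm15 (30 vCPU) → host 11 (remaining 34 vCPU)
Final hosts: [55] [43] [63] [31] [44] [58] [42,13,6] [48,7] [21,26] [40] [30].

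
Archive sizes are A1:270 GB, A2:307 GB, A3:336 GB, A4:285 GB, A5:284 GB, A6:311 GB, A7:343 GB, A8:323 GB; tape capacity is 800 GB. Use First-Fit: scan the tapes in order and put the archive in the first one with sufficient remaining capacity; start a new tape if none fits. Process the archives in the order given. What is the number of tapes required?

4 tapes

tape 1: place A1 (270 GB), 530 GB left
tape 1: place A2 (307 GB), 223 GB left
tape 2: place A3 (336 GB), 464 GB left
tape 2: place A4 (285 GB), 179 GB left
tape 3: place A5 (284 GB), 516 GB left
tape 3: place A6 (311 GB), 205 GB left
tape 4: place A7 (343 GB), 457 GB left
tape 4: place A8 (323 GB), 134 GB left
Final tapes: [270,307] [336,285] [284,311] [343,323].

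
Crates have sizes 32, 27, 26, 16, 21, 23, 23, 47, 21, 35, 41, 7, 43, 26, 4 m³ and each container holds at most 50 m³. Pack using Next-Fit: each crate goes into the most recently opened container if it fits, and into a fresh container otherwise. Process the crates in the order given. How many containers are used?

container 1: place 32 m³, 18 m³ left
container 2: place 27 m³, 23 m³ left
container 3: place 26 m³, 24 m³ left
container 3: place 16 m³, 8 m³ left
container 4: place 21 m³, 29 m³ left
container 4: place 23 m³, 6 m³ left
container 5: place 23 m³, 27 m³ left
container 6: place 47 m³, 3 m³ left
container 7: place 21 m³, 29 m³ left
container 8: place 35 m³, 15 m³ left
container 9: place 41 m³, 9 m³ left
container 9: place 7 m³, 2 m³ left
container 10: place 43 m³, 7 m³ left
container 11: place 26 m³, 24 m³ left
container 11: place 4 m³, 20 m³ left

11 containers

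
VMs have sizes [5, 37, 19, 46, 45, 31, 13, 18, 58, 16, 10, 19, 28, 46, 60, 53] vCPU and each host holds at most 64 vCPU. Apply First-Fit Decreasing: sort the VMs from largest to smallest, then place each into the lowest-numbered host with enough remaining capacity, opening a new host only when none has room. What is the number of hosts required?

9 hosts

Sorted descending: 60, 58, 53, 46, 46, 45, 37, 31, 28, 19, 19, 18, 16, 13, 10, 5.
60 vCPU → host 1 (remaining 4 vCPU)
58 vCPU → host 2 (remaining 6 vCPU)
53 vCPU → host 3 (remaining 11 vCPU)
46 vCPU → host 4 (remaining 18 vCPU)
46 vCPU → host 5 (remaining 18 vCPU)
45 vCPU → host 6 (remaining 19 vCPU)
37 vCPU → host 7 (remaining 27 vCPU)
31 vCPU → host 8 (remaining 33 vCPU)
28 vCPU → host 8 (remaining 5 vCPU)
19 vCPU → host 6 (remaining 0 vCPU)
19 vCPU → host 7 (remaining 8 vCPU)
18 vCPU → host 4 (remaining 0 vCPU)
16 vCPU → host 5 (remaining 2 vCPU)
13 vCPU → host 9 (remaining 51 vCPU)
10 vCPU → host 3 (remaining 1 vCPU)
5 vCPU → host 2 (remaining 1 vCPU)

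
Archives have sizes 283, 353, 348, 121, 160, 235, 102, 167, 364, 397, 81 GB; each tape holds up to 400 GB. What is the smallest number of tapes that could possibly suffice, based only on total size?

7

Total size = 283 + 353 + 348 + 121 + 160 + 235 + 102 + 167 + 364 + 397 + 81 = 2611 GB.
⌈2611 / 400⌉ = 7.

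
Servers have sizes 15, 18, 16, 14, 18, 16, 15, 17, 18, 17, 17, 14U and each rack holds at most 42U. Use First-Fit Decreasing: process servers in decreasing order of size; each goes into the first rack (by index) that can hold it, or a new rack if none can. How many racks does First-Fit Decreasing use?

Sorted descending: 18, 18, 18, 17, 17, 17, 16, 16, 15, 15, 14, 14.
18U → rack 1 (remaining 24U)
18U → rack 1 (remaining 6U)
18U → rack 2 (remaining 24U)
17U → rack 2 (remaining 7U)
17U → rack 3 (remaining 25U)
17U → rack 3 (remaining 8U)
16U → rack 4 (remaining 26U)
16U → rack 4 (remaining 10U)
15U → rack 5 (remaining 27U)
15U → rack 5 (remaining 12U)
14U → rack 6 (remaining 28U)
14U → rack 6 (remaining 14U)

6 racks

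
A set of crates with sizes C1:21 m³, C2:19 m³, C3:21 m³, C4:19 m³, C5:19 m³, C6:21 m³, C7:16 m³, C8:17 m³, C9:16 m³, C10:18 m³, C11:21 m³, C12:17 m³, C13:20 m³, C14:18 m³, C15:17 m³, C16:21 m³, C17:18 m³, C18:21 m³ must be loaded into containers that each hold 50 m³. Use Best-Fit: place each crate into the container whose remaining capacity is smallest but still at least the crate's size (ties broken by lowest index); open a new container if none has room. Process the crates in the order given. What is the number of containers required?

container 1: place C1 (21 m³), 29 m³ left
container 1: place C2 (19 m³), 10 m³ left
container 2: place C3 (21 m³), 29 m³ left
container 2: place C4 (19 m³), 10 m³ left
container 3: place C5 (19 m³), 31 m³ left
container 3: place C6 (21 m³), 10 m³ left
container 4: place C7 (16 m³), 34 m³ left
container 4: place C8 (17 m³), 17 m³ left
container 4: place C9 (16 m³), 1 m³ left
container 5: place C10 (18 m³), 32 m³ left
container 5: place C11 (21 m³), 11 m³ left
container 6: place C12 (17 m³), 33 m³ left
container 6: place C13 (20 m³), 13 m³ left
container 7: place C14 (18 m³), 32 m³ left
container 7: place C15 (17 m³), 15 m³ left
container 8: place C16 (21 m³), 29 m³ left
container 8: place C17 (18 m³), 11 m³ left
container 9: place C18 (21 m³), 29 m³ left

9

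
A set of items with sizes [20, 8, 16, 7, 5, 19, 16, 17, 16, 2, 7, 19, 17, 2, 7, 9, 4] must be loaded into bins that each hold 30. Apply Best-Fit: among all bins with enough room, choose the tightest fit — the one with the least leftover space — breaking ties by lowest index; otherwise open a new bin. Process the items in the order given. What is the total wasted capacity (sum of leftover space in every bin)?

49

Put 20 in bin 1; 10 remain.
Put 8 in bin 1; 2 remain.
Put 16 in bin 2; 14 remain.
Put 7 in bin 2; 7 remain.
Put 5 in bin 2; 2 remain.
Put 19 in bin 3; 11 remain.
Put 16 in bin 4; 14 remain.
Put 17 in bin 5; 13 remain.
Put 16 in bin 6; 14 remain.
Put 2 in bin 1; 0 remain.
Put 7 in bin 3; 4 remain.
Put 19 in bin 7; 11 remain.
Put 17 in bin 8; 13 remain.
Put 2 in bin 2; 0 remain.
Put 7 in bin 7; 4 remain.
Put 9 in bin 5; 4 remain.
Put 4 in bin 3; 0 remain.
8 bins × 30 = 240; used 191; unused 49.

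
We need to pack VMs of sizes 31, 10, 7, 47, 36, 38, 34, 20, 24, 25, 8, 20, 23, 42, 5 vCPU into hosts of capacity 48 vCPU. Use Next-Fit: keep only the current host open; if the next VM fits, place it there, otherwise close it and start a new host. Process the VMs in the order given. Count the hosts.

host 1: place 31 vCPU, 17 vCPU left
host 1: place 10 vCPU, 7 vCPU left
host 1: place 7 vCPU, 0 vCPU left
host 2: place 47 vCPU, 1 vCPU left
host 3: place 36 vCPU, 12 vCPU left
host 4: place 38 vCPU, 10 vCPU left
host 5: place 34 vCPU, 14 vCPU left
host 6: place 20 vCPU, 28 vCPU left
host 6: place 24 vCPU, 4 vCPU left
host 7: place 25 vCPU, 23 vCPU left
host 7: place 8 vCPU, 15 vCPU left
host 8: place 20 vCPU, 28 vCPU left
host 8: place 23 vCPU, 5 vCPU left
host 9: place 42 vCPU, 6 vCPU left
host 9: place 5 vCPU, 1 vCPU left

9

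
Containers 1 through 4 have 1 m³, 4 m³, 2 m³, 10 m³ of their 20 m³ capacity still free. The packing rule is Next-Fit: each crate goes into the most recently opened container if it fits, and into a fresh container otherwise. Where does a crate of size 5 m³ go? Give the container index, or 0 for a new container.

Next-Fit only looks at container 4, which has 10 m³ free.
5 m³ fits there.

4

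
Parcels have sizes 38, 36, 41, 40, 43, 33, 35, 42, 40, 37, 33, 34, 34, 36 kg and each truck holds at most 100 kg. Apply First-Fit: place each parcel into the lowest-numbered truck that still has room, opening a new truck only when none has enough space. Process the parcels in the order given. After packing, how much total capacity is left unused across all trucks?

178

38 kg → truck 1 (remaining 62 kg)
36 kg → truck 1 (remaining 26 kg)
41 kg → truck 2 (remaining 59 kg)
40 kg → truck 2 (remaining 19 kg)
43 kg → truck 3 (remaining 57 kg)
33 kg → truck 3 (remaining 24 kg)
35 kg → truck 4 (remaining 65 kg)
42 kg → truck 4 (remaining 23 kg)
40 kg → truck 5 (remaining 60 kg)
37 kg → truck 5 (remaining 23 kg)
33 kg → truck 6 (remaining 67 kg)
34 kg → truck 6 (remaining 33 kg)
34 kg → truck 7 (remaining 66 kg)
36 kg → truck 7 (remaining 30 kg)
7 trucks × 100 kg = 700 kg; used 522 kg; unused 178 kg.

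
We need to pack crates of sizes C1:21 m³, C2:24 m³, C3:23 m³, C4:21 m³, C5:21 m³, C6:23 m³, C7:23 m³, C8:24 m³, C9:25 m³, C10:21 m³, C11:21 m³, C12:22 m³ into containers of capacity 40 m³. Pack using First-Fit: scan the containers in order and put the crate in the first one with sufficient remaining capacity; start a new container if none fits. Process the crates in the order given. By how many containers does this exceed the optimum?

0

First-Fit: [21] [24] [23] [21] [21] [23] [23] [24] [25] [21] [21] [22] → 12 containers.
12 crates exceed 20 m³ (half the capacity), and no two of those can share a container, so at least 12 containers are needed.
So 12 is already optimal.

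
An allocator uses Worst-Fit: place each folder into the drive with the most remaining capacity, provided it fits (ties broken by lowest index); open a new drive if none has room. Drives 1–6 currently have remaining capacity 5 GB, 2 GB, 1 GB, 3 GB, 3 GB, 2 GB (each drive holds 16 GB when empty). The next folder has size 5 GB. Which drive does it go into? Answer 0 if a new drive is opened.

1

Drives with room: drive 1 (5 GB).
Most room is drive 1 with 5 GB free.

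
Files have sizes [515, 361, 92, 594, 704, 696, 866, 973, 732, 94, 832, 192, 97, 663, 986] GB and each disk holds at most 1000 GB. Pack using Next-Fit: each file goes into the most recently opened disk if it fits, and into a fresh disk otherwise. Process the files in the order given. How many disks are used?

10 disks

disk 1: place 515 GB, 485 GB left
disk 1: place 361 GB, 124 GB left
disk 1: place 92 GB, 32 GB left
disk 2: place 594 GB, 406 GB left
disk 3: place 704 GB, 296 GB left
disk 4: place 696 GB, 304 GB left
disk 5: place 866 GB, 134 GB left
disk 6: place 973 GB, 27 GB left
disk 7: place 732 GB, 268 GB left
disk 7: place 94 GB, 174 GB left
disk 8: place 832 GB, 168 GB left
disk 9: place 192 GB, 808 GB left
disk 9: place 97 GB, 711 GB left
disk 9: place 663 GB, 48 GB left
disk 10: place 986 GB, 14 GB left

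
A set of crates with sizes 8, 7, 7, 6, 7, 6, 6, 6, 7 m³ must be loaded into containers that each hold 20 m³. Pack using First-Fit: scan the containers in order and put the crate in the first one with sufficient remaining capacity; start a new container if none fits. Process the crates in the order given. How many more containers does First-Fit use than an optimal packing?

1

First-Fit: [8,7] [7,6,7] [6,6,6] [7] → 4 containers.
Total size 60 m³; any packing needs at least ⌈60/20⌉ = 3 containers.
An optimal packing achieves that bound: [8,6,6] [7,7,6] [7,7,6] → 3 containers.
Excess: 4 − 3 = 1.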